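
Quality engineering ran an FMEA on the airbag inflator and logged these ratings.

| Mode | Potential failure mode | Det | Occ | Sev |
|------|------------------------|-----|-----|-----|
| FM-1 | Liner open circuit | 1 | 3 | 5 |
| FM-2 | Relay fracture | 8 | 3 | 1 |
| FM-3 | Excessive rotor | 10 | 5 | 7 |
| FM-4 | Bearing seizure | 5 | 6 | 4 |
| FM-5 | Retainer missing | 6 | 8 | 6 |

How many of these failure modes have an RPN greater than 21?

4

RPN = Severity × Occurrence × Detection:
  FM-1: 5 × 3 × 1 = 15
  FM-2: 1 × 3 × 8 = 24
  FM-3: 7 × 5 × 10 = 350
  FM-4: 4 × 6 × 5 = 120
  FM-5: 6 × 8 × 6 = 288
Modes with RPN > 21: FM-2 (24), FM-3 (350), FM-4 (120), FM-5 (288) → 4.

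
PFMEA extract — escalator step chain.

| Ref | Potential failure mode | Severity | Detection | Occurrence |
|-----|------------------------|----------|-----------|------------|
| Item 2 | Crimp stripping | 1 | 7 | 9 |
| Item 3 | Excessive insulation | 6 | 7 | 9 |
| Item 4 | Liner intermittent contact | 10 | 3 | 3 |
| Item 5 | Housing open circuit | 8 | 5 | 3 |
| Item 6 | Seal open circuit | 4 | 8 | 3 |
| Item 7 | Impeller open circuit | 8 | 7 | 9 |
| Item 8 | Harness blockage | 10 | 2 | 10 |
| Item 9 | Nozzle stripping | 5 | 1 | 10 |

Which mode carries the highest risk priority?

Item 7

RPN = Severity × Occurrence × Detection:
  Item 2: 1 × 9 × 7 = 63
  Item 3: 6 × 9 × 7 = 378
  Item 4: 10 × 3 × 3 = 90
  Item 5: 8 × 3 × 5 = 120
  Item 6: 4 × 3 × 8 = 96
  Item 7: 8 × 9 × 7 = 504
  Item 8: 10 × 10 × 2 = 200
  Item 9: 5 × 10 × 1 = 50
Highest RPN is 504 → Item 7.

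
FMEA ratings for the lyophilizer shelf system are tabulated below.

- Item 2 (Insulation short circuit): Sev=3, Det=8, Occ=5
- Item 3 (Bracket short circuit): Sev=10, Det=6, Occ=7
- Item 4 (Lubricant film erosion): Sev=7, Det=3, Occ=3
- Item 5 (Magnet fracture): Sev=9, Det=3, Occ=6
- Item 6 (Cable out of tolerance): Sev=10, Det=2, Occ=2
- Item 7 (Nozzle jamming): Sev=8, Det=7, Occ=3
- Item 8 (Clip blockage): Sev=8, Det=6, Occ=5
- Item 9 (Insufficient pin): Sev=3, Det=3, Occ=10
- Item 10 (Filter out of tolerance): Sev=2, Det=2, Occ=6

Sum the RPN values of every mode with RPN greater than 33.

1303

RPN = Severity × Occurrence × Detection:
  Item 2: 3 × 5 × 8 = 120
  Item 3: 10 × 7 × 6 = 420
  Item 4: 7 × 3 × 3 = 63
  Item 5: 9 × 6 × 3 = 162
  Item 6: 10 × 2 × 2 = 40
  Item 7: 8 × 3 × 7 = 168
  Item 8: 8 × 5 × 6 = 240
  Item 9: 3 × 10 × 3 = 90
  Item 10: 2 × 6 × 2 = 24
RPN > 33: Item 2 (120), Item 3 (420), Item 4 (63), Item 5 (162), Item 6 (40), Item 7 (168), Item 8 (240), Item 9 (90).
Sum: 120 + 420 + 63 + 162 + 40 + 168 + 240 + 90 = 1303.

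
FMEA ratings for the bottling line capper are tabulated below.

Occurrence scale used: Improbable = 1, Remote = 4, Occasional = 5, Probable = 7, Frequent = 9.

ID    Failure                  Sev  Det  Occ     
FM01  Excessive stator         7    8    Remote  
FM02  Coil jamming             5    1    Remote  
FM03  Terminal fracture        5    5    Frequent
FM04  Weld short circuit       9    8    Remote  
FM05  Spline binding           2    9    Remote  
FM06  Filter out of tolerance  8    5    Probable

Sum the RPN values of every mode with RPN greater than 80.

RPN = Severity × Occurrence × Detection:
  FM01: 7 × 4 × 8 = 224
  FM02: 5 × 4 × 1 = 20
  FM03: 5 × 9 × 5 = 225
  FM04: 9 × 4 × 8 = 288
  FM05: 2 × 4 × 9 = 72
  FM06: 8 × 7 × 5 = 280
RPN > 80: FM01 (224), FM03 (225), FM04 (288), FM06 (280).
Sum: 224 + 225 + 288 + 280 = 1017.

1017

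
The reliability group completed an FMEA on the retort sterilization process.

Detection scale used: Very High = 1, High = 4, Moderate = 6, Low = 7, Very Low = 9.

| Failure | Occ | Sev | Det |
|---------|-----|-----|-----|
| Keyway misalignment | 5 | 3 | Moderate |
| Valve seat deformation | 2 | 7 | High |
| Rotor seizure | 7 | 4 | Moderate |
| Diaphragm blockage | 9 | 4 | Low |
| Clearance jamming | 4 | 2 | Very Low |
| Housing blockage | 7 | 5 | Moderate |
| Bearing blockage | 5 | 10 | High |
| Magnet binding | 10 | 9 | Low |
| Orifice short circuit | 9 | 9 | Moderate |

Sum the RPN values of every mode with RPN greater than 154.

RPN = Severity × Occurrence × Detection:
  Keyway misalignment: 3 × 5 × 6 = 90
  Valve seat deformation: 7 × 2 × 4 = 56
  Rotor seizure: 4 × 7 × 6 = 168
  Diaphragm blockage: 4 × 9 × 7 = 252
  Clearance jamming: 2 × 4 × 9 = 72
  Housing blockage: 5 × 7 × 6 = 210
  Bearing blockage: 10 × 5 × 4 = 200
  Magnet binding: 9 × 10 × 7 = 630
  Orifice short circuit: 9 × 9 × 6 = 486
RPN > 154: Rotor seizure (168), Diaphragm blockage (252), Housing blockage (210), Bearing blockage (200), Magnet binding (630), Orifice short circuit (486).
Sum: 168 + 252 + 210 + 200 + 630 + 486 = 1946.

1946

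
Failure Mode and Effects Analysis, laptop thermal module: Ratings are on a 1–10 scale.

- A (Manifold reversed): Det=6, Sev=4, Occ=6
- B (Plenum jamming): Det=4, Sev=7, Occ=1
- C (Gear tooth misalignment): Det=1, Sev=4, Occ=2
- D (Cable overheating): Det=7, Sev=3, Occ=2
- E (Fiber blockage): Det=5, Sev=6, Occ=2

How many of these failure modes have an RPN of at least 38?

3

RPN = Severity × Occurrence × Detection:
  A: 4 × 6 × 6 = 144
  B: 7 × 1 × 4 = 28
  C: 4 × 2 × 1 = 8
  D: 3 × 2 × 7 = 42
  E: 6 × 2 × 5 = 60
Modes with RPN ≥ 38: A (144), D (42), E (60) → 3.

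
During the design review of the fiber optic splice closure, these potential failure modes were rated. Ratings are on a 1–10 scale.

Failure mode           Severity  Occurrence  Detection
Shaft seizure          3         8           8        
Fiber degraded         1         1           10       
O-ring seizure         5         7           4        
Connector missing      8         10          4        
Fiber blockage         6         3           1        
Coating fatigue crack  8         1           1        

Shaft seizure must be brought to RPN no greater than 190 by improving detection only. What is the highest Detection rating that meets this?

7

Shaft seizure: S=3, O=8, D=8 → current RPN = 192.
Fixed product = 24. Need 24 × D ≤ 190, so D ≤ 190/24 = 7.92.
Maximum integer Detection rating = 7 (gives RPN 168; D=8 would give 192 > 190).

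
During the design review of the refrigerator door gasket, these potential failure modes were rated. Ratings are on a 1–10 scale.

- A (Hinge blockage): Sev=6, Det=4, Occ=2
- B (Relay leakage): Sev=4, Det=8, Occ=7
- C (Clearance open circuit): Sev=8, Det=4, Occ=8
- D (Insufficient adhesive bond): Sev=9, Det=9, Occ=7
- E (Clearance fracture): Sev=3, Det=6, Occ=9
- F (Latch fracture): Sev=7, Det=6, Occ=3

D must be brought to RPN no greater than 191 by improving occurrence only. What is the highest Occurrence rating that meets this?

2

D: S=9, O=7, D=9 → current RPN = 567.
Fixed product = 81. Need 81 × O ≤ 191, so O ≤ 191/81 = 2.36.
Maximum integer Occurrence rating = 2 (gives RPN 162; O=3 would give 243 > 191).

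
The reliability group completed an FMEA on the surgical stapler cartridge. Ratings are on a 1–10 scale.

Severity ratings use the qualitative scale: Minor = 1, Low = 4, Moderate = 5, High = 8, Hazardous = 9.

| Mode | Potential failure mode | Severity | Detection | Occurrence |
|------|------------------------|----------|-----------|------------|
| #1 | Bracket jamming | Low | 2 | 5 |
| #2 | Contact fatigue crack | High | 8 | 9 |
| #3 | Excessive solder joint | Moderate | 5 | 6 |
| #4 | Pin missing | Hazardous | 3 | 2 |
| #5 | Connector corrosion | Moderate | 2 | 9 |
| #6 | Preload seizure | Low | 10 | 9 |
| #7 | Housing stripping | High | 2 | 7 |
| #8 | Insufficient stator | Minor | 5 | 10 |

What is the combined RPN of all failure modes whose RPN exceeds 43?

RPN = Severity × Occurrence × Detection:
  #1: 4 × 5 × 2 = 40
  #2: 8 × 9 × 8 = 576
  #3: 5 × 6 × 5 = 150
  #4: 9 × 2 × 3 = 54
  #5: 5 × 9 × 2 = 90
  #6: 4 × 9 × 10 = 360
  #7: 8 × 7 × 2 = 112
  #8: 1 × 10 × 5 = 50
RPN > 43: #2 (576), #3 (150), #4 (54), #5 (90), #6 (360), #7 (112), #8 (50).
Sum: 576 + 150 + 54 + 90 + 360 + 112 + 50 = 1392.

1392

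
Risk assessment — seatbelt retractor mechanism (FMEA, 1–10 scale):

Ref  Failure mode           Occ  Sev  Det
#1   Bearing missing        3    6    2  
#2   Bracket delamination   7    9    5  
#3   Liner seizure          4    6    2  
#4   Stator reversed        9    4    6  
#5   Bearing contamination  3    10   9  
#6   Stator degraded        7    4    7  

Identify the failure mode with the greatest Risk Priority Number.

RPN = Severity × Occurrence × Detection:
  #1: 6 × 3 × 2 = 36
  #2: 9 × 7 × 5 = 315
  #3: 6 × 4 × 2 = 48
  #4: 4 × 9 × 6 = 216
  #5: 10 × 3 × 9 = 270
  #6: 4 × 7 × 7 = 196
Highest RPN is 315 → #2.

#2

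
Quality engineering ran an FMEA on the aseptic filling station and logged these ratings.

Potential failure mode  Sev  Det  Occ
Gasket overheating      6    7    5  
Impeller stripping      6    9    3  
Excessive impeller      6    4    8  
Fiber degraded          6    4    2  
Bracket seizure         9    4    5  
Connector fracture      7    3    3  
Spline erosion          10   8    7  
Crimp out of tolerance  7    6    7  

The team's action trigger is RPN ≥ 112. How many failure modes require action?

RPN = Severity × Occurrence × Detection:
  Gasket overheating: 6 × 5 × 7 = 210
  Impeller stripping: 6 × 3 × 9 = 162
  Excessive impeller: 6 × 8 × 4 = 192
  Fiber degraded: 6 × 2 × 4 = 48
  Bracket seizure: 9 × 5 × 4 = 180
  Connector fracture: 7 × 3 × 3 = 63
  Spline erosion: 10 × 7 × 8 = 560
  Crimp out of tolerance: 7 × 7 × 6 = 294
Modes with RPN ≥ 112: Gasket overheating (210), Impeller stripping (162), Excessive impeller (192), Bracket seizure (180), Spline erosion (560), Crimp out of tolerance (294) → 6.

6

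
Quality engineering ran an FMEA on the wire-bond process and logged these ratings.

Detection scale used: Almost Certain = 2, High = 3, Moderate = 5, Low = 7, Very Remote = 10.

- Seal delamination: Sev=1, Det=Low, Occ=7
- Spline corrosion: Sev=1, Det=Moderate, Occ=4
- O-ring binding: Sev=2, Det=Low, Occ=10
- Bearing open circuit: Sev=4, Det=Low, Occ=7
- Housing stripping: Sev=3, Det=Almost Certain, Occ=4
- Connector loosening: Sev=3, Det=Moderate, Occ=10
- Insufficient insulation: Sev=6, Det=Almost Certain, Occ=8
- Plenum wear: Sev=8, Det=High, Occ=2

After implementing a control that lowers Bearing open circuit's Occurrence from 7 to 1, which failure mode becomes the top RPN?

RPN = Severity × Occurrence × Detection:
  Seal delamination: 1 × 7 × 7 = 49
  Spline corrosion: 1 × 4 × 5 = 20
  O-ring binding: 2 × 10 × 7 = 140
  Bearing open circuit: 4 × 7 × 7 = 196
  Housing stripping: 3 × 4 × 2 = 24
  Connector loosening: 3 × 10 × 5 = 150
  Insufficient insulation: 6 × 8 × 2 = 96
  Plenum wear: 8 × 2 × 3 = 48
After action: Bearing open circuit → 4 × 1 × 7 = 28.
Revised RPNs: Connector loosening=150, O-ring binding=140, Insufficient insulation=96, Seal delamination=49, Plenum wear=48, Bearing open circuit=28, Housing stripping=24, Spline corrosion=20.
Highest is now Connector loosening (150).

Connector loosening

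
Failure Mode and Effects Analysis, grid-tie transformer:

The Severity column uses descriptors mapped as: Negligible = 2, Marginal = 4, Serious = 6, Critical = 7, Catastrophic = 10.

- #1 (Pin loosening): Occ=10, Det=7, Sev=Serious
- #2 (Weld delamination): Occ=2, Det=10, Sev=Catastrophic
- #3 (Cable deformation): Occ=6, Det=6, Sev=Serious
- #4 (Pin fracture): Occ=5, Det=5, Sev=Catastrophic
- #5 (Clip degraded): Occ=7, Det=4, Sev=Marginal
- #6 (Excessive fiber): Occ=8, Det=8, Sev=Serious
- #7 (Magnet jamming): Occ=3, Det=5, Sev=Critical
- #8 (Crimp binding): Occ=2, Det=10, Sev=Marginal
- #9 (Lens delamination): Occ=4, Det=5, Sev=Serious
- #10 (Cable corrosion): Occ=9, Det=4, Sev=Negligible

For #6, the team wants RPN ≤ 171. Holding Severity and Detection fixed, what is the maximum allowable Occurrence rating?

#6: S=6, O=8, D=8 → current RPN = 384.
Fixed product = 48. Need 48 × O ≤ 171, so O ≤ 171/48 = 3.56.
Maximum integer Occurrence rating = 3 (gives RPN 144; O=4 would give 192 > 171).

3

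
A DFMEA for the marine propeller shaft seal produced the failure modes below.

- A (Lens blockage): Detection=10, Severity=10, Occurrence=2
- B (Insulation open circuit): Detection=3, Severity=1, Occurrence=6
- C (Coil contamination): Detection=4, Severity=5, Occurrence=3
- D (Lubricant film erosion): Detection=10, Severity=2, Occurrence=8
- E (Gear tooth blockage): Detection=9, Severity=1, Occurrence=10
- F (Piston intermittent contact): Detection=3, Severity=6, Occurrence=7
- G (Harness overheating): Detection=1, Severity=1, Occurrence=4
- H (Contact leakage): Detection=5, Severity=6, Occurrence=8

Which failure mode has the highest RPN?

H

RPN = Severity × Occurrence × Detection:
  A: 10 × 2 × 10 = 200
  B: 1 × 6 × 3 = 18
  C: 5 × 3 × 4 = 60
  D: 2 × 8 × 10 = 160
  E: 1 × 10 × 9 = 90
  F: 6 × 7 × 3 = 126
  G: 1 × 4 × 1 = 4
  H: 6 × 8 × 5 = 240
Highest RPN is 240 → H.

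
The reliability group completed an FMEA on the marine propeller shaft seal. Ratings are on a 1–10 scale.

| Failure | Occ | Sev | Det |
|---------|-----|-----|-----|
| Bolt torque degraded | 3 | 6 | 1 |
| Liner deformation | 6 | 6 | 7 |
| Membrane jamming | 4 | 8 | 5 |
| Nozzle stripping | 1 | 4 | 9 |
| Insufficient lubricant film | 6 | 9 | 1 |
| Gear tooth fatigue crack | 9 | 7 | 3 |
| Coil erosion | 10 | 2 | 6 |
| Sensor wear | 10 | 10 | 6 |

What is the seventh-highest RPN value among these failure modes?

RPN = Severity × Occurrence × Detection:
  Bolt torque degraded: 6 × 3 × 1 = 18
  Liner deformation: 6 × 6 × 7 = 252
  Membrane jamming: 8 × 4 × 5 = 160
  Nozzle stripping: 4 × 1 × 9 = 36
  Insufficient lubricant film: 9 × 6 × 1 = 54
  Gear tooth fatigue crack: 7 × 9 × 3 = 189
  Coil erosion: 2 × 10 × 6 = 120
  Sensor wear: 10 × 10 × 6 = 600
Sorted descending: 600, 252, 189, 160, 120, 54, 36, 18.
The seventh-highest RPN is 36 (Nozzle stripping).

36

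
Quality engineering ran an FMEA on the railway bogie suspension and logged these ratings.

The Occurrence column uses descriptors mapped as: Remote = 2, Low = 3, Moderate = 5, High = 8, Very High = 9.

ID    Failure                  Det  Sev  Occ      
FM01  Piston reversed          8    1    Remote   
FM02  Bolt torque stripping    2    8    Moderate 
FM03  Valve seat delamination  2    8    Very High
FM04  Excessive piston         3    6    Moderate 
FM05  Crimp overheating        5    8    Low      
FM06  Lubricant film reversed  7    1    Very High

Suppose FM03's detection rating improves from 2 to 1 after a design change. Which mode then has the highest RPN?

RPN = Severity × Occurrence × Detection:
  FM01: 1 × 2 × 8 = 16
  FM02: 8 × 5 × 2 = 80
  FM03: 8 × 9 × 2 = 144
  FM04: 6 × 5 × 3 = 90
  FM05: 8 × 3 × 5 = 120
  FM06: 1 × 9 × 7 = 63
After action: FM03 → 8 × 9 × 1 = 72.
Revised RPNs: FM05=120, FM04=90, FM02=80, FM03=72, FM06=63, FM01=16.
Highest is now FM05 (120).

FM05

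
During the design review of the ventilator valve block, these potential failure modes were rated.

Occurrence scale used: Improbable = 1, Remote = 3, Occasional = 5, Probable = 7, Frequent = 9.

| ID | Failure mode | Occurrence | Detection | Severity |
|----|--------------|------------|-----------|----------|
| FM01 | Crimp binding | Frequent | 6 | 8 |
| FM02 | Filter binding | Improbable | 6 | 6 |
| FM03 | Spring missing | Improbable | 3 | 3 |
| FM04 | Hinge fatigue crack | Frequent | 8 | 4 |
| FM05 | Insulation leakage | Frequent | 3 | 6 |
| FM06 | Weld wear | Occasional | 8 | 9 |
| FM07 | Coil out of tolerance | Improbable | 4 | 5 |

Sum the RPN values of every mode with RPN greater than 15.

RPN = Severity × Occurrence × Detection:
  FM01: 8 × 9 × 6 = 432
  FM02: 6 × 1 × 6 = 36
  FM03: 3 × 1 × 3 = 9
  FM04: 4 × 9 × 8 = 288
  FM05: 6 × 9 × 3 = 162
  FM06: 9 × 5 × 8 = 360
  FM07: 5 × 1 × 4 = 20
RPN > 15: FM01 (432), FM02 (36), FM04 (288), FM05 (162), FM06 (360), FM07 (20).
Sum: 432 + 36 + 288 + 162 + 360 + 20 = 1298.

1298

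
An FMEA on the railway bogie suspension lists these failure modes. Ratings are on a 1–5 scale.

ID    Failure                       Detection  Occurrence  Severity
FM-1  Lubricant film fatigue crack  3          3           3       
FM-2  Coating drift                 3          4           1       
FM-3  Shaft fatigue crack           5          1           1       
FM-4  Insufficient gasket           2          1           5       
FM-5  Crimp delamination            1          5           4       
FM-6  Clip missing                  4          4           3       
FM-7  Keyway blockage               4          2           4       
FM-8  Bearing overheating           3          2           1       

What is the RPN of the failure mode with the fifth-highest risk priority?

12

RPN = Severity × Occurrence × Detection:
  FM-1: 3 × 3 × 3 = 27
  FM-2: 1 × 4 × 3 = 12
  FM-3: 1 × 1 × 5 = 5
  FM-4: 5 × 1 × 2 = 10
  FM-5: 4 × 5 × 1 = 20
  FM-6: 3 × 4 × 4 = 48
  FM-7: 4 × 2 × 4 = 32
  FM-8: 1 × 2 × 3 = 6
Sorted descending: 48, 32, 27, 20, 12, 10, 6, 5.
The fifth-highest RPN is 12 (FM-2).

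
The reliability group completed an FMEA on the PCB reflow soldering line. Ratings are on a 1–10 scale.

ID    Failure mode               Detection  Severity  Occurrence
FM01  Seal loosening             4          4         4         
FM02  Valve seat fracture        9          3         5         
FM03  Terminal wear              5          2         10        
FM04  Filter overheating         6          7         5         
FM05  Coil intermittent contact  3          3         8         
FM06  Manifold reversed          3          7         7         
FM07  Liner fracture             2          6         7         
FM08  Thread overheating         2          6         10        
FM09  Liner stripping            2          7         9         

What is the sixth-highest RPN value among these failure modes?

RPN = Severity × Occurrence × Detection:
  FM01: 4 × 4 × 4 = 64
  FM02: 3 × 5 × 9 = 135
  FM03: 2 × 10 × 5 = 100
  FM04: 7 × 5 × 6 = 210
  FM05: 3 × 8 × 3 = 72
  FM06: 7 × 7 × 3 = 147
  FM07: 6 × 7 × 2 = 84
  FM08: 6 × 10 × 2 = 120
  FM09: 7 × 9 × 2 = 126
Sorted descending: 210, 147, 135, 126, 120, 100, 84, 72, 64.
The sixth-highest RPN is 100 (FM03).

100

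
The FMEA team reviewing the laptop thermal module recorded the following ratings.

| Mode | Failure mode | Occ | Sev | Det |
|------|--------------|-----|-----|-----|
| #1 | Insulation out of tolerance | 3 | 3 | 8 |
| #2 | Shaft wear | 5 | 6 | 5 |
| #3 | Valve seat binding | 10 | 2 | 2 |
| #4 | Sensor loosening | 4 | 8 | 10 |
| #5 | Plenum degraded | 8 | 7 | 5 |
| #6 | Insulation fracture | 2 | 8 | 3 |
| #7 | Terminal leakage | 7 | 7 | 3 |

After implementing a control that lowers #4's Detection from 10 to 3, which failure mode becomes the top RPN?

#5

RPN = Severity × Occurrence × Detection:
  #1: 3 × 3 × 8 = 72
  #2: 6 × 5 × 5 = 150
  #3: 2 × 10 × 2 = 40
  #4: 8 × 4 × 10 = 320
  #5: 7 × 8 × 5 = 280
  #6: 8 × 2 × 3 = 48
  #7: 7 × 7 × 3 = 147
After action: #4 → 8 × 4 × 3 = 96.
Revised RPNs: #5=280, #2=150, #7=147, #4=96, #1=72, #6=48, #3=40.
Highest is now #5 (280).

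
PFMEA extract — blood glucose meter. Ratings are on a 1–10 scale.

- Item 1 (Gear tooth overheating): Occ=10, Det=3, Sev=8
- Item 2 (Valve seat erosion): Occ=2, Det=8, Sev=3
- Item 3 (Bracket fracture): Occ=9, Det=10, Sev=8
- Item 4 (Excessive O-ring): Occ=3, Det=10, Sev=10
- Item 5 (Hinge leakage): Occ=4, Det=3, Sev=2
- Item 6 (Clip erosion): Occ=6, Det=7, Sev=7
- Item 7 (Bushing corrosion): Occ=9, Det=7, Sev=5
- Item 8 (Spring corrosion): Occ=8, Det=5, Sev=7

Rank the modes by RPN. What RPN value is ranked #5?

RPN = Severity × Occurrence × Detection:
  Item 1: 8 × 10 × 3 = 240
  Item 2: 3 × 2 × 8 = 48
  Item 3: 8 × 9 × 10 = 720
  Item 4: 10 × 3 × 10 = 300
  Item 5: 2 × 4 × 3 = 24
  Item 6: 7 × 6 × 7 = 294
  Item 7: 5 × 9 × 7 = 315
  Item 8: 7 × 8 × 5 = 280
Sorted descending: 720, 315, 300, 294, 280, 240, 48, 24.
The fifth-highest RPN is 280 (Item 8).

280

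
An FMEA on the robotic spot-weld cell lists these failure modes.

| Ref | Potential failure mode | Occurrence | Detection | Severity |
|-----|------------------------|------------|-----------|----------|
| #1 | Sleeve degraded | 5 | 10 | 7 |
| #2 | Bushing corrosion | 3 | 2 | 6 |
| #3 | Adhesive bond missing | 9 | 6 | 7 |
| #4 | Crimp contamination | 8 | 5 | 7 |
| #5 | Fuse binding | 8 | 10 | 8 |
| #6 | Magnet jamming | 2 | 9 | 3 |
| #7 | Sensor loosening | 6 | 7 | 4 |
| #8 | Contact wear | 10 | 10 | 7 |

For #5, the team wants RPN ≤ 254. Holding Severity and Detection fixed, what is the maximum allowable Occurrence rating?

#5: S=8, O=8, D=10 → current RPN = 640.
Fixed product = 80. Need 80 × O ≤ 254, so O ≤ 254/80 = 3.17.
Maximum integer Occurrence rating = 3 (gives RPN 240; O=4 would give 320 > 254).

3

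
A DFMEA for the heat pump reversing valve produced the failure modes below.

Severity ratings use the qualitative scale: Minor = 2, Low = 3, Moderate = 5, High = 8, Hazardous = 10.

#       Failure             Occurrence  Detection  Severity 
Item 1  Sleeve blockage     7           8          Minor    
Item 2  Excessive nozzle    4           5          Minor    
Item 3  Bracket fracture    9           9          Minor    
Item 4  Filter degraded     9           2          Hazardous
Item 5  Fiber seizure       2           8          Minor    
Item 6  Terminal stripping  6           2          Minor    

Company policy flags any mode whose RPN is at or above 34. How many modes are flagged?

RPN = Severity × Occurrence × Detection:
  Item 1: 2 × 7 × 8 = 112
  Item 2: 2 × 4 × 5 = 40
  Item 3: 2 × 9 × 9 = 162
  Item 4: 10 × 9 × 2 = 180
  Item 5: 2 × 2 × 8 = 32
  Item 6: 2 × 6 × 2 = 24
Modes with RPN ≥ 34: Item 1 (112), Item 2 (40), Item 3 (162), Item 4 (180) → 4.

4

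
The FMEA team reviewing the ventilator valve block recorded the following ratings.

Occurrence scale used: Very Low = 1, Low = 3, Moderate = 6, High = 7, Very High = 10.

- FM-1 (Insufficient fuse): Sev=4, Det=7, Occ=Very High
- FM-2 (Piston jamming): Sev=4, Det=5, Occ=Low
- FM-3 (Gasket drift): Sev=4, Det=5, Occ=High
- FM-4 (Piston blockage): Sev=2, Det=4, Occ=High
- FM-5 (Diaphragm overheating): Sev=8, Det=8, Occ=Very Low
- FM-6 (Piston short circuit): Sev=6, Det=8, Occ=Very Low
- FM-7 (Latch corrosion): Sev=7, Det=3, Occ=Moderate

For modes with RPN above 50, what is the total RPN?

RPN = Severity × Occurrence × Detection:
  FM-1: 4 × 10 × 7 = 280
  FM-2: 4 × 3 × 5 = 60
  FM-3: 4 × 7 × 5 = 140
  FM-4: 2 × 7 × 4 = 56
  FM-5: 8 × 1 × 8 = 64
  FM-6: 6 × 1 × 8 = 48
  FM-7: 7 × 6 × 3 = 126
RPN > 50: FM-1 (280), FM-2 (60), FM-3 (140), FM-4 (56), FM-5 (64), FM-7 (126).
Sum: 280 + 60 + 140 + 56 + 64 + 126 = 726.

726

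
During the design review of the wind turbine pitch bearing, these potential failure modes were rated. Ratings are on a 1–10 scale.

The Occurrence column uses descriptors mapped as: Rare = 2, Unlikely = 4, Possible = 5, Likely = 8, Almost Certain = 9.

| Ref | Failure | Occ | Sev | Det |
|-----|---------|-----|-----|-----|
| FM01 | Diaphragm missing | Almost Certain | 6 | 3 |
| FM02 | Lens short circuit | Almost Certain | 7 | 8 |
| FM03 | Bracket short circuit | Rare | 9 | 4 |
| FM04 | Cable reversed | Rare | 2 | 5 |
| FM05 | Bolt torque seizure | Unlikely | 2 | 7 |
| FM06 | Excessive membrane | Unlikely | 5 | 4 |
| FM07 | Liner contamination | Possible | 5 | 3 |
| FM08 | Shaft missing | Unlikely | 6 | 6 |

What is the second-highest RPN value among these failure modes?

162

RPN = Severity × Occurrence × Detection:
  FM01: 6 × 9 × 3 = 162
  FM02: 7 × 9 × 8 = 504
  FM03: 9 × 2 × 4 = 72
  FM04: 2 × 2 × 5 = 20
  FM05: 2 × 4 × 7 = 56
  FM06: 5 × 4 × 4 = 80
  FM07: 5 × 5 × 3 = 75
  FM08: 6 × 4 × 6 = 144
Sorted descending: 504, 162, 144, 80, 75, 72, 56, 20.
The second-highest RPN is 162 (FM01).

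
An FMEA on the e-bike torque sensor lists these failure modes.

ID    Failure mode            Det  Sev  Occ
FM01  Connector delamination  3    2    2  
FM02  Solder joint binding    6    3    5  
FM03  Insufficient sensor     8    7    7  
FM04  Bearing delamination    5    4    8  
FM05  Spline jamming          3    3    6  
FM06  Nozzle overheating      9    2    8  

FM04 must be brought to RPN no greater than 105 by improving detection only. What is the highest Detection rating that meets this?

3

FM04: S=4, O=8, D=5 → current RPN = 160.
Fixed product = 32. Need 32 × D ≤ 105, so D ≤ 105/32 = 3.28.
Maximum integer Detection rating = 3 (gives RPN 96; D=4 would give 128 > 105).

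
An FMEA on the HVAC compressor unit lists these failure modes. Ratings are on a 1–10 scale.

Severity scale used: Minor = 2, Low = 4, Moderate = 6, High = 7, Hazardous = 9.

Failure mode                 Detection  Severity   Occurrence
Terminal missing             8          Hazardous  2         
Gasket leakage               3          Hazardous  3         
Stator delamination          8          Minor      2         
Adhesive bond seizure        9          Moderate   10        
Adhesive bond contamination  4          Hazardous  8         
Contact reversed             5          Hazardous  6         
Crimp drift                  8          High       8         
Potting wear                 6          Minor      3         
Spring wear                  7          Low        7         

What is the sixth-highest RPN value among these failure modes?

144

RPN = Severity × Occurrence × Detection:
  Terminal missing: 9 × 2 × 8 = 144
  Gasket leakage: 9 × 3 × 3 = 81
  Stator delamination: 2 × 2 × 8 = 32
  Adhesive bond seizure: 6 × 10 × 9 = 540
  Adhesive bond contamination: 9 × 8 × 4 = 288
  Contact reversed: 9 × 6 × 5 = 270
  Crimp drift: 7 × 8 × 8 = 448
  Potting wear: 2 × 3 × 6 = 36
  Spring wear: 4 × 7 × 7 = 196
Sorted descending: 540, 448, 288, 270, 196, 144, 81, 36, 32.
The sixth-highest RPN is 144 (Terminal missing).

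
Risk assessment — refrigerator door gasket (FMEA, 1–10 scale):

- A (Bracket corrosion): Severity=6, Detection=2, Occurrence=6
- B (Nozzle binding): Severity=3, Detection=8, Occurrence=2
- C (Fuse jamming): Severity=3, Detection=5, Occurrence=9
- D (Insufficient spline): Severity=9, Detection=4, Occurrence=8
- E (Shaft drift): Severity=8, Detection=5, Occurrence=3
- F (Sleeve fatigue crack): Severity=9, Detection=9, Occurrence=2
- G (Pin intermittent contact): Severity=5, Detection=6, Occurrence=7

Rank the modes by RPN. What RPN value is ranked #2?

RPN = Severity × Occurrence × Detection:
  A: 6 × 6 × 2 = 72
  B: 3 × 2 × 8 = 48
  C: 3 × 9 × 5 = 135
  D: 9 × 8 × 4 = 288
  E: 8 × 3 × 5 = 120
  F: 9 × 2 × 9 = 162
  G: 5 × 7 × 6 = 210
Sorted descending: 288, 210, 162, 135, 120, 72, 48.
The second-highest RPN is 210 (G).

210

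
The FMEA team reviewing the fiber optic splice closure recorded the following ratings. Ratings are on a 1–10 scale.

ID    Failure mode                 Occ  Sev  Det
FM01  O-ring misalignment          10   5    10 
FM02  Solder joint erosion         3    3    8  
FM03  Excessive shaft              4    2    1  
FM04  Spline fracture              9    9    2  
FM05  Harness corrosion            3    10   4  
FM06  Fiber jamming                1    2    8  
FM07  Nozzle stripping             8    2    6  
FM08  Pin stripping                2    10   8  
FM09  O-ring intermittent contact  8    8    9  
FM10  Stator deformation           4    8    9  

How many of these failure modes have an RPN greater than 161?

RPN = Severity × Occurrence × Detection:
  FM01: 5 × 10 × 10 = 500
  FM02: 3 × 3 × 8 = 72
  FM03: 2 × 4 × 1 = 8
  FM04: 9 × 9 × 2 = 162
  FM05: 10 × 3 × 4 = 120
  FM06: 2 × 1 × 8 = 16
  FM07: 2 × 8 × 6 = 96
  FM08: 10 × 2 × 8 = 160
  FM09: 8 × 8 × 9 = 576
  FM10: 8 × 4 × 9 = 288
Modes with RPN > 161: FM01 (500), FM04 (162), FM09 (576), FM10 (288) → 4.

4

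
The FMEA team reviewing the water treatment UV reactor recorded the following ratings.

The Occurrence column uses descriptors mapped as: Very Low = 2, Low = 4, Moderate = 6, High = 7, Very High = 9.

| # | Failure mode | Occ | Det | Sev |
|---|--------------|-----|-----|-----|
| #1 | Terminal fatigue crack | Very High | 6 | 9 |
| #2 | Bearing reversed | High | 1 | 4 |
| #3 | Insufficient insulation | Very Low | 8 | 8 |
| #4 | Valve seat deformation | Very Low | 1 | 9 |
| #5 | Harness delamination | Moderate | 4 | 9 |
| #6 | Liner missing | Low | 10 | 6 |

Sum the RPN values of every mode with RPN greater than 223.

RPN = Severity × Occurrence × Detection:
  #1: 9 × 9 × 6 = 486
  #2: 4 × 7 × 1 = 28
  #3: 8 × 2 × 8 = 128
  #4: 9 × 2 × 1 = 18
  #5: 9 × 6 × 4 = 216
  #6: 6 × 4 × 10 = 240
RPN > 223: #1 (486), #6 (240).
Sum: 486 + 240 = 726.

726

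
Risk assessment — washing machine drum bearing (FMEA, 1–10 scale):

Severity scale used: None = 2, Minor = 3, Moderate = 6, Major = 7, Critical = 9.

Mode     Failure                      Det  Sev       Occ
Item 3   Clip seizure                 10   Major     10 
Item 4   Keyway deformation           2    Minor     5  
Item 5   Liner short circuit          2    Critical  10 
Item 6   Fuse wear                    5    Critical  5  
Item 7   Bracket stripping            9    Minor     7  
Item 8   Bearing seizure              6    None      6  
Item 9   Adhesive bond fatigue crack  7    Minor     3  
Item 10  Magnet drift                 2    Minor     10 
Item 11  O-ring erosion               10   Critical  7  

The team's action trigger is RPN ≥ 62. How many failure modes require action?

7

RPN = Severity × Occurrence × Detection:
  Item 3: 7 × 10 × 10 = 700
  Item 4: 3 × 5 × 2 = 30
  Item 5: 9 × 10 × 2 = 180
  Item 6: 9 × 5 × 5 = 225
  Item 7: 3 × 7 × 9 = 189
  Item 8: 2 × 6 × 6 = 72
  Item 9: 3 × 3 × 7 = 63
  Item 10: 3 × 10 × 2 = 60
  Item 11: 9 × 7 × 10 = 630
Modes with RPN ≥ 62: Item 3 (700), Item 5 (180), Item 6 (225), Item 7 (189), Item 8 (72), Item 9 (63), Item 11 (630) → 7.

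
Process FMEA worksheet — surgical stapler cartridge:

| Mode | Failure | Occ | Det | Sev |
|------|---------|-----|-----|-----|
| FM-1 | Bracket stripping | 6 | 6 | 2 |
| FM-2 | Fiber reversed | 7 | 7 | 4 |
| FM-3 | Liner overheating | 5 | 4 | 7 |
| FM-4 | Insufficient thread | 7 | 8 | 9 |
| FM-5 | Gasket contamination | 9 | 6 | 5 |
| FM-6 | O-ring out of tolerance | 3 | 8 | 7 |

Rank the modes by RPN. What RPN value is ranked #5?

RPN = Severity × Occurrence × Detection:
  FM-1: 2 × 6 × 6 = 72
  FM-2: 4 × 7 × 7 = 196
  FM-3: 7 × 5 × 4 = 140
  FM-4: 9 × 7 × 8 = 504
  FM-5: 5 × 9 × 6 = 270
  FM-6: 7 × 3 × 8 = 168
Sorted descending: 504, 270, 196, 168, 140, 72.
The fifth-highest RPN is 140 (FM-3).

140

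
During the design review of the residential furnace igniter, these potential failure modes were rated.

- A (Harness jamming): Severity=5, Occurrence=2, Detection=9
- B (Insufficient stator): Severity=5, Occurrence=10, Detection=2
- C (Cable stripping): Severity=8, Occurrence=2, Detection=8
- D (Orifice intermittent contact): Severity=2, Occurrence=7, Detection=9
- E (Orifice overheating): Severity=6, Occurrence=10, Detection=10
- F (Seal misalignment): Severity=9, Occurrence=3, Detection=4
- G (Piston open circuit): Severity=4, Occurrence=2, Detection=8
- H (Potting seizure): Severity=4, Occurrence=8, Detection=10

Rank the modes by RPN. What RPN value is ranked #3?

RPN = Severity × Occurrence × Detection:
  A: 5 × 2 × 9 = 90
  B: 5 × 10 × 2 = 100
  C: 8 × 2 × 8 = 128
  D: 2 × 7 × 9 = 126
  E: 6 × 10 × 10 = 600
  F: 9 × 3 × 4 = 108
  G: 4 × 2 × 8 = 64
  H: 4 × 8 × 10 = 320
Sorted descending: 600, 320, 128, 126, 108, 100, 90, 64.
The third-highest RPN is 128 (C).

128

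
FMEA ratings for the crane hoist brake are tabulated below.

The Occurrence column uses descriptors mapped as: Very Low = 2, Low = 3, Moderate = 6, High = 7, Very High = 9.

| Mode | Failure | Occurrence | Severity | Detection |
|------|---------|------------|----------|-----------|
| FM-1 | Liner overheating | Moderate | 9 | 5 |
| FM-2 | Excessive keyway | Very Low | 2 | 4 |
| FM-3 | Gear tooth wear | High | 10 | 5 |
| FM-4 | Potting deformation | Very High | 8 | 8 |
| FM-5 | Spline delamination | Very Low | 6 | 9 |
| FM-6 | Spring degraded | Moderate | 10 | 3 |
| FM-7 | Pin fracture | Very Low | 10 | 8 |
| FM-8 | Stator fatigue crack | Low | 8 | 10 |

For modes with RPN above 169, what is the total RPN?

RPN = Severity × Occurrence × Detection:
  FM-1: 9 × 6 × 5 = 270
  FM-2: 2 × 2 × 4 = 16
  FM-3: 10 × 7 × 5 = 350
  FM-4: 8 × 9 × 8 = 576
  FM-5: 6 × 2 × 9 = 108
  FM-6: 10 × 6 × 3 = 180
  FM-7: 10 × 2 × 8 = 160
  FM-8: 8 × 3 × 10 = 240
RPN > 169: FM-1 (270), FM-3 (350), FM-4 (576), FM-6 (180), FM-8 (240).
Sum: 270 + 350 + 576 + 180 + 240 = 1616.

1616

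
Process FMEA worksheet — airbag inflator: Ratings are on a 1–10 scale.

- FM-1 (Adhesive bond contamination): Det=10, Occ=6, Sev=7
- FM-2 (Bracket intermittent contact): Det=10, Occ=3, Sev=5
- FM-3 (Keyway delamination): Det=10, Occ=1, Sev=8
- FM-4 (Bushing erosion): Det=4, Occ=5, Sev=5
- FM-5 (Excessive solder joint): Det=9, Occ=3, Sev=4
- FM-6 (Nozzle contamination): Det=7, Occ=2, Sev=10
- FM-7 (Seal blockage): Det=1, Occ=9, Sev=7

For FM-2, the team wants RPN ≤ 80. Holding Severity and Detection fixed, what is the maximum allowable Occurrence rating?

1

FM-2: S=5, O=3, D=10 → current RPN = 150.
Fixed product = 50. Need 50 × O ≤ 80, so O ≤ 80/50 = 1.60.
Maximum integer Occurrence rating = 1 (gives RPN 50; O=2 would give 100 > 80).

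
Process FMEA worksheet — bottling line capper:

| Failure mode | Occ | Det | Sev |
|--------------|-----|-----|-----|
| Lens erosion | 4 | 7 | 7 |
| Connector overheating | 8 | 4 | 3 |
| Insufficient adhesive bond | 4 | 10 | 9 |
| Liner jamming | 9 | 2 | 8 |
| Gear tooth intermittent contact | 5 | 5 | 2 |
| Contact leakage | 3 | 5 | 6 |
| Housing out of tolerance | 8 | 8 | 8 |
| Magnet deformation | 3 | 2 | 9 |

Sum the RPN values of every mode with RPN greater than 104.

RPN = Severity × Occurrence × Detection:
  Lens erosion: 7 × 4 × 7 = 196
  Connector overheating: 3 × 8 × 4 = 96
  Insufficient adhesive bond: 9 × 4 × 10 = 360
  Liner jamming: 8 × 9 × 2 = 144
  Gear tooth intermittent contact: 2 × 5 × 5 = 50
  Contact leakage: 6 × 3 × 5 = 90
  Housing out of tolerance: 8 × 8 × 8 = 512
  Magnet deformation: 9 × 3 × 2 = 54
RPN > 104: Lens erosion (196), Insufficient adhesive bond (360), Liner jamming (144), Housing out of tolerance (512).
Sum: 196 + 360 + 144 + 512 = 1212.

1212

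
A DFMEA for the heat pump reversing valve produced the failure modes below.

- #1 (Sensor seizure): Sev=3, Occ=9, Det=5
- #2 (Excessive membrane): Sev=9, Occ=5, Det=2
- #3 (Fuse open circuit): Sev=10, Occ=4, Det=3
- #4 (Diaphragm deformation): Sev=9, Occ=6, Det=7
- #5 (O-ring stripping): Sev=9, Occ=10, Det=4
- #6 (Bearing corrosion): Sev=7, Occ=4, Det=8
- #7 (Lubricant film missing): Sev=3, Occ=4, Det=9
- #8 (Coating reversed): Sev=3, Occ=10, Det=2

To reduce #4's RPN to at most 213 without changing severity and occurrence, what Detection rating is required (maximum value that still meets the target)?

3

#4: S=9, O=6, D=7 → current RPN = 378.
Fixed product = 54. Need 54 × D ≤ 213, so D ≤ 213/54 = 3.94.
Maximum integer Detection rating = 3 (gives RPN 162; D=4 would give 216 > 213).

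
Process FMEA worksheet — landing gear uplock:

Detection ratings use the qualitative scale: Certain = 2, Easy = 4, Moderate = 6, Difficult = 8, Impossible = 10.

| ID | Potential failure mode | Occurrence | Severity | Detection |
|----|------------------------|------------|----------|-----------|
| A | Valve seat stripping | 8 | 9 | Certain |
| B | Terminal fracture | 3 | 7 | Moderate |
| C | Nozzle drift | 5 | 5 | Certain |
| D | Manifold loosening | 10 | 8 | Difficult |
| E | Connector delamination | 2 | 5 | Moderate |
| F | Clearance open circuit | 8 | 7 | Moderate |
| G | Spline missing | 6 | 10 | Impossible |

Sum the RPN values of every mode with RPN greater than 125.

1846

RPN = Severity × Occurrence × Detection:
  A: 9 × 8 × 2 = 144
  B: 7 × 3 × 6 = 126
  C: 5 × 5 × 2 = 50
  D: 8 × 10 × 8 = 640
  E: 5 × 2 × 6 = 60
  F: 7 × 8 × 6 = 336
  G: 10 × 6 × 10 = 600
RPN > 125: A (144), B (126), D (640), F (336), G (600).
Sum: 144 + 126 + 640 + 336 + 600 = 1846.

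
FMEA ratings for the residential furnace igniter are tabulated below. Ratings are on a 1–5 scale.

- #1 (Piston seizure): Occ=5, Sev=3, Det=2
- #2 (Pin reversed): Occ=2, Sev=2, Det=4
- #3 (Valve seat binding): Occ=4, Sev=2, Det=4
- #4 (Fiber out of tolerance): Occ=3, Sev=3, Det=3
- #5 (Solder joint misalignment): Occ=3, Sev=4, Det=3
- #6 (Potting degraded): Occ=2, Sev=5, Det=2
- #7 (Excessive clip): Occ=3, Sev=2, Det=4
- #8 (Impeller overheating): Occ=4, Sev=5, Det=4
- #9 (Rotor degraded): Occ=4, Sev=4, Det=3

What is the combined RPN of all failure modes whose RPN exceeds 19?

297

RPN = Severity × Occurrence × Detection:
  #1: 3 × 5 × 2 = 30
  #2: 2 × 2 × 4 = 16
  #3: 2 × 4 × 4 = 32
  #4: 3 × 3 × 3 = 27
  #5: 4 × 3 × 3 = 36
  #6: 5 × 2 × 2 = 20
  #7: 2 × 3 × 4 = 24
  #8: 5 × 4 × 4 = 80
  #9: 4 × 4 × 3 = 48
RPN > 19: #1 (30), #3 (32), #4 (27), #5 (36), #6 (20), #7 (24), #8 (80), #9 (48).
Sum: 30 + 32 + 27 + 36 + 20 + 24 + 80 + 48 = 297.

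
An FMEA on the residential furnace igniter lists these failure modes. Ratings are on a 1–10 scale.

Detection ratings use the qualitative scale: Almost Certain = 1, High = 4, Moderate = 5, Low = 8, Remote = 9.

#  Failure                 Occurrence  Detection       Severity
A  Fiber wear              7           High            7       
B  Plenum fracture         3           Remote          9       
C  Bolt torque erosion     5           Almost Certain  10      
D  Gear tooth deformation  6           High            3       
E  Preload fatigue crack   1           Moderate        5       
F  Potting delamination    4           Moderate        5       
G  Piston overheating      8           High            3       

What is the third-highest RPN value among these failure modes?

100

RPN = Severity × Occurrence × Detection:
  A: 7 × 7 × 4 = 196
  B: 9 × 3 × 9 = 243
  C: 10 × 5 × 1 = 50
  D: 3 × 6 × 4 = 72
  E: 5 × 1 × 5 = 25
  F: 5 × 4 × 5 = 100
  G: 3 × 8 × 4 = 96
Sorted descending: 243, 196, 100, 96, 72, 50, 25.
The third-highest RPN is 100 (F).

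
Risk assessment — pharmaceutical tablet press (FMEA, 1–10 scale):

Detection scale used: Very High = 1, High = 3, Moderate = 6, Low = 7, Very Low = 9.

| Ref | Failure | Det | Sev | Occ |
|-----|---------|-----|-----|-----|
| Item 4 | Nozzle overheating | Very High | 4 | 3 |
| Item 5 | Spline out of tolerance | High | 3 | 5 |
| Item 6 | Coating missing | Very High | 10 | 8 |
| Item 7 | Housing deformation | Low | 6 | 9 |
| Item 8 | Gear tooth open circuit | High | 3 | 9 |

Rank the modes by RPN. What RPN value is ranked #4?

45

RPN = Severity × Occurrence × Detection:
  Item 4: 4 × 3 × 1 = 12
  Item 5: 3 × 5 × 3 = 45
  Item 6: 10 × 8 × 1 = 80
  Item 7: 6 × 9 × 7 = 378
  Item 8: 3 × 9 × 3 = 81
Sorted descending: 378, 81, 80, 45, 12.
The fourth-highest RPN is 45 (Item 5).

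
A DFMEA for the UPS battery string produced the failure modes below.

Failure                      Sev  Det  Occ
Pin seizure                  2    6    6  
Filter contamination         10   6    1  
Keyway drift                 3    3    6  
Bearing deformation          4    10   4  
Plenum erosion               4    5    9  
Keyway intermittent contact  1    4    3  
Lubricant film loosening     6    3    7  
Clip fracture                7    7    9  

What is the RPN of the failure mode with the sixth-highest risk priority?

RPN = Severity × Occurrence × Detection:
  Pin seizure: 2 × 6 × 6 = 72
  Filter contamination: 10 × 1 × 6 = 60
  Keyway drift: 3 × 6 × 3 = 54
  Bearing deformation: 4 × 4 × 10 = 160
  Plenum erosion: 4 × 9 × 5 = 180
  Keyway intermittent contact: 1 × 3 × 4 = 12
  Lubricant film loosening: 6 × 7 × 3 = 126
  Clip fracture: 7 × 9 × 7 = 441
Sorted descending: 441, 180, 160, 126, 72, 60, 54, 12.
The sixth-highest RPN is 60 (Filter contamination).

60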